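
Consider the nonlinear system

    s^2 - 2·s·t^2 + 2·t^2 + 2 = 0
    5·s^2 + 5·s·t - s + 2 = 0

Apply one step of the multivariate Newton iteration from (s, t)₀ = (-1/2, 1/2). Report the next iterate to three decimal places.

At (-1/2, 1/2): F = (3.000, 2.500).
Jacobian J = [[2·s - 2·t^2, -4·s·t + 4·t], [10·s + 5·t - 1, 5·s]].
At the point, J = [[-1.500, 3.000], [-3.500, -2.500]] (det J = 14.250).
Solving J·Δ = −F gives Δ = (1.053, -0.474).
Then the next iterate is (s, t)₁ = (0.553, 0.026).

(0.553, 0.026)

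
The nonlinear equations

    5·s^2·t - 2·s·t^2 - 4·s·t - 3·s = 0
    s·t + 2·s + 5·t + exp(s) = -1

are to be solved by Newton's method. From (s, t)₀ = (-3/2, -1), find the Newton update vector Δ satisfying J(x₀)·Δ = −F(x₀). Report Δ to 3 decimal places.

At (-3/2, -1): F = (-9.750, -5.27687).
Jacobian J = [[10·s·t - 2·t^2 - 4·t - 3, 5·s^2 - 4·s·t - 4·s], [t + exp(s) + 2, s + 5]].
At the point, J = [[14.000, 11.250], [1.22313, 3.500]] (det J = 35.23979).
Solving J·Δ = −F gives Δ = (-0.716, 1.758).

(-0.716, 1.758)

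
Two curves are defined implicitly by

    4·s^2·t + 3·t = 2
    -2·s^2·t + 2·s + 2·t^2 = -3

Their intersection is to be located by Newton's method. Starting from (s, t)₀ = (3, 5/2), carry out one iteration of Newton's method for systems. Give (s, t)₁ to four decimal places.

At (3, 5/2): F = (95.5000, -23.5000).
Jacobian J = [[8·s·t, 4·s^2 + 3], [-4·s·t + 2, -2·s^2 + 4·t]].
At the point, J = [[60.0000, 39.0000], [-28.0000, -8.0000]] (det J = 612.0000).
Solving J·Δ = −F gives Δ = (-0.2492, -2.0654).
Then the next iterate is (s, t)₁ = (2.7508, 0.4346).

(2.7508, 0.4346)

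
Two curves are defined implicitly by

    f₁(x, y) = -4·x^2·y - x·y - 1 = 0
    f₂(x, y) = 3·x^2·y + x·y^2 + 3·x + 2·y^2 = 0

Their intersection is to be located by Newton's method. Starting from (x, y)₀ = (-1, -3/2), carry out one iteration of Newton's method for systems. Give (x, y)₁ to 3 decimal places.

(-0.632, -1.623)

At (-1, -3/2): F = (3.500, -5.250).
Jacobian J = [[-8·x·y - y, -4·x^2 - x], [6·x·y + y^2 + 3, 3·x^2 + 2·x·y + 4·y]].
At the point, J = [[-10.500, -3.000], [14.250, 0.000]] (det J = 42.750).
Solving J·Δ = −F gives Δ = (0.368, -0.123).
Then the next iterate is (x, y)₁ = (-0.632, -1.623).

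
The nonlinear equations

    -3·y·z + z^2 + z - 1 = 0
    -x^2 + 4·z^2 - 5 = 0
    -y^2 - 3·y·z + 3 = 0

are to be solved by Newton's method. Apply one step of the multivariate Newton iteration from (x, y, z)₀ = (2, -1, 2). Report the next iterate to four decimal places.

At (2, -1, 2): F = (11.0000, 7.0000, 8.0000).
Jacobian J = [[0, -3·z, -3·y + 2·z + 1], [-2·x, 0, 8·z], [0, -2·y - 3·z, -3·y]].
At the point, J = [[0.0000, -6.0000, 8.0000], [-4.0000, 0.0000, 16.0000], [0.0000, -4.0000, 3.0000]] (det J = 56.0000).
Solving J·Δ = −F gives Δ = (2.8929, 2.2143, 0.2857).
Then the next iterate is (x, y, z)₁ = (4.8929, 1.2143, 2.2857).

(4.8929, 1.2143, 2.2857)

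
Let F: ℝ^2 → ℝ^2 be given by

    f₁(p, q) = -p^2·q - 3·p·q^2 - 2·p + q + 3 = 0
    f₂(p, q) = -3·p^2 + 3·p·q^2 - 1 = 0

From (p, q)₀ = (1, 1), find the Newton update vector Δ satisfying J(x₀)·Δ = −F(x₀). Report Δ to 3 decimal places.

At (1, 1): F = (-2.000, -1.000).
Jacobian J = [[-2·p·q - 3·q^2 - 2, -p^2 - 6·p·q + 1], [-6·p + 3·q^2, 6·p·q]].
At the point, J = [[-7.000, -6.000], [-3.000, 6.000]] (det J = -60.000).
Solving J·Δ = −F gives Δ = (-0.300, 0.017).

(-0.300, 0.017)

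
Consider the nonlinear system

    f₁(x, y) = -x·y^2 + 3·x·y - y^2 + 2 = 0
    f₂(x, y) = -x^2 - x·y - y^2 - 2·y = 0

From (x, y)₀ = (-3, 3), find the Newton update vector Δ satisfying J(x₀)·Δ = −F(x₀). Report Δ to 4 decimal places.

At (-3, 3): F = (-7.0000, -15.0000).
Jacobian J = [[-y^2 + 3·y, -2·x·y + 3·x - 2·y], [-2·x - y, -x - 2·y - 2]].
At the point, J = [[0.0000, 3.0000], [3.0000, -5.0000]] (det J = -9.0000).
Solving J·Δ = −F gives Δ = (8.8889, 2.3333).

(8.8889, 2.3333)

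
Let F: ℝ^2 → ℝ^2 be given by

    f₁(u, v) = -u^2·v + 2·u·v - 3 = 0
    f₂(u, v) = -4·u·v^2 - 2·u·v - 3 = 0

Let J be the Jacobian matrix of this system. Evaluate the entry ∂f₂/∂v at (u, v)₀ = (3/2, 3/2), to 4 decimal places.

∂f₂/∂v = -8·u·v - 2·u.
At (3/2, 3/2) this is -21.0000.

-21.0000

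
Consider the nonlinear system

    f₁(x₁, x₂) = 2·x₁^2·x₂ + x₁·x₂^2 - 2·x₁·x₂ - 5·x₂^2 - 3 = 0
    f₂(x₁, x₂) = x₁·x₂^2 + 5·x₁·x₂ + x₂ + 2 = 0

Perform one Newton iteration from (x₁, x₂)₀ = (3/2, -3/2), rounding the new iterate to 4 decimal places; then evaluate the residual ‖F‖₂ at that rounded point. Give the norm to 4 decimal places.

4.5634

At (3/2, -3/2): F = (-13.1250, -7.3750).
Jacobian J = [[4·x₁·x₂ + x₂^2 - 2·x₂, 2·x₁^2 + 2·x₁·x₂ - 2·x₁ - 10·x₂], [x₂^2 + 5·x₂, 2·x₁·x₂ + 5·x₁ + 1]].
At the point, J = [[-3.7500, 12.0000], [-5.2500, 4.0000]] (det J = 48.0000).
Solving J·Δ = −F gives Δ = (-0.7500, 0.8594).
Then the next iterate is (x₁, x₂)₁ = (0.7500, -0.6406).
Re-evaluating at (0.7500, -0.6406): F = (-4.503841, -0.735074), so ‖F‖₂ = 4.5634.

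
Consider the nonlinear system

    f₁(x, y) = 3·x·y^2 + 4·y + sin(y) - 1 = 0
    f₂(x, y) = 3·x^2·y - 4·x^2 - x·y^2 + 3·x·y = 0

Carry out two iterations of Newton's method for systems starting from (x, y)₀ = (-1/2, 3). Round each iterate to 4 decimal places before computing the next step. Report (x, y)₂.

(-0.5665, 2.2900)

At (-1/2, 3): F = (-2.358880, 1.2500).
Jacobian J = [[3·y^2, 6·x·y + cos(y) + 4], [6·x·y - 8·x - y^2 + 3·y, 3·x^2 - 2·x·y + 3·x]].
At the point, J = [[27.0000, -5.989992], [-5.0000, 2.2500]] (det J = 30.800038).
Solving J·Δ = −F gives Δ = (-0.0708, -0.7128).
Then the next iterate is (x, y)₁ = (-0.5708, 2.2872).
Round to (-0.5708, 2.2872) and repeat: F = (-0.055078, 0.001761), J = [[15.693852, -4.489879], [-1.636486, 1.876105]].
Δ = (0.0043, 0.0028), so (x, y)₂ = (-0.5665, 2.2900).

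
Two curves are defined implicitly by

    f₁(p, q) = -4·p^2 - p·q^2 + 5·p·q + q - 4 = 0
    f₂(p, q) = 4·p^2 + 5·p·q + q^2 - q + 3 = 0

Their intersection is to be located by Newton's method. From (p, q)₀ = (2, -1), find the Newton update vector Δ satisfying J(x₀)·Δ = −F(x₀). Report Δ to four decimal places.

(-1.2414, 0.3793)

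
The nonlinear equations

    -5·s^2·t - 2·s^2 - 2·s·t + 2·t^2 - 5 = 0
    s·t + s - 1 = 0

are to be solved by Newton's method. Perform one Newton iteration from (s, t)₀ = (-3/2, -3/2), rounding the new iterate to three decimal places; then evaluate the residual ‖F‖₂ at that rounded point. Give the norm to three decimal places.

3.014

At (-3/2, -3/2): F = (7.375, -0.250).
Jacobian J = [[-10·s·t - 4·s - 2·t, -5·s^2 - 2·s + 4·t], [t + 1, s]].
At the point, J = [[-13.500, -14.250], [-0.500, -1.500]] (det J = 13.125).
Solving J·Δ = −F gives Δ = (1.114, -0.538).
Then the next iterate is (s, t)₁ = (-0.386, -2.038).
Re-evaluating at (-0.386, -2.038): F = (2.95383, -0.59933), so ‖F‖₂ = 3.014.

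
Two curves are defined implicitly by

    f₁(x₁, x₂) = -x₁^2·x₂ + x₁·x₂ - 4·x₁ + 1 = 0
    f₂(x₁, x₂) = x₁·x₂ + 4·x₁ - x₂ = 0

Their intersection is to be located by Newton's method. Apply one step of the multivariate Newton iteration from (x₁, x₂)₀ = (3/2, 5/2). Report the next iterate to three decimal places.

(-3.833, 57.333)

At (3/2, 5/2): F = (-6.875, 7.250).
Jacobian J = [[-2·x₁·x₂ + x₂ - 4, -x₁^2 + x₁], [x₂ + 4, x₁ - 1]].
At the point, J = [[-9.000, -0.750], [6.500, 0.500]] (det J = 0.375).
Solving J·Δ = −F gives Δ = (-5.333, 54.833).
Then the next iterate is (x₁, x₂)₁ = (-3.833, 57.333).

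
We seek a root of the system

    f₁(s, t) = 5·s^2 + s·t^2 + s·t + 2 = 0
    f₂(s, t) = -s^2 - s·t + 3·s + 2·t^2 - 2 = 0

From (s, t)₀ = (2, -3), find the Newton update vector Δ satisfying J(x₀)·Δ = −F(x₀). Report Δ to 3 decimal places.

(-0.686, 1.616)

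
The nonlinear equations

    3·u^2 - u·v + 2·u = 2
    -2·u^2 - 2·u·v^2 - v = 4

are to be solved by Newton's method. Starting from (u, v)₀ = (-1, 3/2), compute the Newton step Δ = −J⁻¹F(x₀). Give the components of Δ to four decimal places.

(0.2037, 0.6204)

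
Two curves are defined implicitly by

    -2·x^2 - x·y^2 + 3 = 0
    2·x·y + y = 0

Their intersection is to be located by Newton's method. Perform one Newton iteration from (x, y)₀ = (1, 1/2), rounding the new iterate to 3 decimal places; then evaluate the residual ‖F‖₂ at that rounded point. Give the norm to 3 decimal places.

0.627

At (1, 1/2): F = (0.750, 1.500).
Jacobian J = [[-4·x - y^2, -2·x·y], [2·y, 2·x + 1]].
At the point, J = [[-4.250, -1.000], [1.000, 3.000]] (det J = -11.750).
Solving J·Δ = −F gives Δ = (0.319, -0.606).
Then the next iterate is (x, y)₁ = (1.319, -0.106).
Re-evaluating at (1.319, -0.106): F = (-0.49434, -0.38563), so ‖F‖₂ = 0.627.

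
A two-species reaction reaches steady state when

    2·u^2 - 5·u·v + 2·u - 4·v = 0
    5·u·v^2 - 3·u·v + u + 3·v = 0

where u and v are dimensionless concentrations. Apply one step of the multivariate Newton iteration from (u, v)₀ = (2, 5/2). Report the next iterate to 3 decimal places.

(3.236, 0.636)

At (2, 5/2): F = (-23.000, 57.000).
Jacobian J = [[4·u - 5·v + 2, -5·u - 4], [5·v^2 - 3·v + 1, 10·u·v - 3·u + 3]].
At the point, J = [[-2.500, -14.000], [24.750, 47.000]] (det J = 229.000).
Solving J·Δ = −F gives Δ = (1.236, -1.864).
Then the next iterate is (u, v)₁ = (3.236, 0.636).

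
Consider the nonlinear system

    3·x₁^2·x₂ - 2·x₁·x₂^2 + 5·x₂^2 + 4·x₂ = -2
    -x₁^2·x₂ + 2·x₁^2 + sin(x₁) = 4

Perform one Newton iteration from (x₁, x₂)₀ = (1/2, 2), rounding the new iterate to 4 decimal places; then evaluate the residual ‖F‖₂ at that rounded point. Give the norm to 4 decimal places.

At (1/2, 2): F = (27.5000, -3.520574).
Jacobian J = [[6·x₁·x₂ - 2·x₂^2, 3·x₁^2 - 4·x₁·x₂ + 10·x₂ + 4], [-2·x₁·x₂ + 4·x₁ + cos(x₁), -x₁^2]].
At the point, J = [[-2.0000, 20.7500], [0.877583, -0.2500]] (det J = -17.709838).
Solving J·Δ = −F gives Δ = (3.7367, -0.9651).
Then the next iterate is (x₁, x₂)₁ = (4.2367, 1.0349).
Re-evaluating at (4.2367, 1.0349): F = (58.147733, 12.434207), so ‖F‖₂ = 59.4623.

59.4623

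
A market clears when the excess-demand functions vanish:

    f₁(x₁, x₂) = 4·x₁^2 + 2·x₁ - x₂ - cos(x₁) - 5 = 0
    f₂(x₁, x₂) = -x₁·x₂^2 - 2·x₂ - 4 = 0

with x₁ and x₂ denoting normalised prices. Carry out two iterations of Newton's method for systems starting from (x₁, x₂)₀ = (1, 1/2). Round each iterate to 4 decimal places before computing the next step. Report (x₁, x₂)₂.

At (1, 1/2): F = (-0.040302, -5.2500).
Jacobian J = [[8·x₁ + sin(x₁) + 2, -1], [-x₂^2, -2·x₁·x₂ - 2]].
At the point, J = [[10.841471, -1.0000], [-0.2500, -3.0000]] (det J = -32.774413).
Solving J·Δ = −F gives Δ = (-0.1565, -1.7370).
Then the next iterate is (x₁, x₂)₁ = (0.8435, -1.2370).
Round to (0.8435, -1.2370) and repeat: F = (0.105117, -2.816698), J = [[9.494975, -1.0000], [-1.530169, 0.086819]].
Δ = (-3.9777, -37.6632), so (x₁, x₂)₂ = (-3.1342, -38.9002).

(-3.1342, -38.9002)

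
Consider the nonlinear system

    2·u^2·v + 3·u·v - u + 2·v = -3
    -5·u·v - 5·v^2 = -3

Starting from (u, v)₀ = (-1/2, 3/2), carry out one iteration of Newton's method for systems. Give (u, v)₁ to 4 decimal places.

At (-1/2, 3/2): F = (5.0000, -4.5000).
Jacobian J = [[4·u·v + 3·v - 1, 2·u^2 + 3·u + 2], [-5·v, -5·u - 10·v]].
At the point, J = [[0.5000, 1.0000], [-7.5000, -12.5000]] (det J = 1.2500).
Solving J·Δ = −F gives Δ = (46.4000, -28.2000).
Then the next iterate is (u, v)₁ = (45.9000, -26.7000).

(45.9000, -26.7000)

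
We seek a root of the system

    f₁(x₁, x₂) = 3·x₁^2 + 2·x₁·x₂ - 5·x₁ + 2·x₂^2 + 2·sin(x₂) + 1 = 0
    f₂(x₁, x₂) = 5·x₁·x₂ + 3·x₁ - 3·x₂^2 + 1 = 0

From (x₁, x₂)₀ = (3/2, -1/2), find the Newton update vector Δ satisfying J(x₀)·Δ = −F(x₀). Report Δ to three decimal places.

(0.687, -0.128)

At (3/2, -1/2): F = (-1.70885, 1.000).
Jacobian J = [[6·x₁ + 2·x₂ - 5, 2·x₁ + 4·x₂ + 2·cos(x₂)], [5·x₂ + 3, 5·x₁ - 6·x₂]].
At the point, J = [[3.000, 2.75517], [0.500, 10.500]] (det J = 30.12242).
Solving J·Δ = −F gives Δ = (0.687, -0.128).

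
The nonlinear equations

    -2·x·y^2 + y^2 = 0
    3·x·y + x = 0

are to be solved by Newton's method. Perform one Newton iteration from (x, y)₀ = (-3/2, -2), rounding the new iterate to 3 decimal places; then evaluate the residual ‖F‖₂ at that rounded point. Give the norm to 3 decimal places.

4.587

At (-3/2, -2): F = (16.000, 7.500).
Jacobian J = [[-2·y^2, -4·x·y + 2·y], [3·y + 1, 3·x]].
At the point, J = [[-8.000, -16.000], [-5.000, -4.500]] (det J = -44.000).
Solving J·Δ = −F gives Δ = (1.091, 0.455).
Then the next iterate is (x, y)₁ = (-0.409, -1.545).
Re-evaluating at (-0.409, -1.545): F = (4.33961, 1.48671), so ‖F‖₂ = 4.587.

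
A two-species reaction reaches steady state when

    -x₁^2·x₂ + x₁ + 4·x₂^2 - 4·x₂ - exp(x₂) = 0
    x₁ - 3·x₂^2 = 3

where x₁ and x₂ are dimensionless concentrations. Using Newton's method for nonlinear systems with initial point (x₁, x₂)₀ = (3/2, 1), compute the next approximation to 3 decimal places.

At (3/2, 1): F = (-3.46828, -4.500).
Jacobian J = [[-2·x₁·x₂ + 1, -x₁^2 + 8·x₂ - exp(x₂) - 4], [1, -6·x₂]].
At the point, J = [[-2.000, -0.96828], [1.000, -6.000]] (det J = 12.96828).
Solving J·Δ = −F gives Δ = (-1.269, -0.961).
Then the next iterate is (x₁, x₂)₁ = (0.231, 0.039).

(0.231, 0.039)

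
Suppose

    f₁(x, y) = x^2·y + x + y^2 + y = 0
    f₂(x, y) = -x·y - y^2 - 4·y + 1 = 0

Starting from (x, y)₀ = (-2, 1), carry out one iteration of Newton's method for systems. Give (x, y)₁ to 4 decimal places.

At (-2, 1): F = (4.0000, -2.0000).
Jacobian J = [[2·x·y + 1, x^2 + 2·y + 1], [-y, -x - 2·y - 4]].
At the point, J = [[-3.0000, 7.0000], [-1.0000, -4.0000]] (det J = 19.0000).
Solving J·Δ = −F gives Δ = (0.1053, -0.5263).
Then the next iterate is (x, y)₁ = (-1.8947, 0.4737).

(-1.8947, 0.4737)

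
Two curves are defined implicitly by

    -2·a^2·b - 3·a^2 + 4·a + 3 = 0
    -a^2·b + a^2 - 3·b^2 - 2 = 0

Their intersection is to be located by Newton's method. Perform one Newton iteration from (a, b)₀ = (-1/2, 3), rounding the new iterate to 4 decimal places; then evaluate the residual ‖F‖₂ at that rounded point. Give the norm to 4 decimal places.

At (-1/2, 3): F = (-1.2500, -29.5000).
Jacobian J = [[-4·a·b - 6·a + 4, -2·a^2], [-2·a·b + 2·a, -a^2 - 6·b]].
At the point, J = [[13.0000, -0.5000], [2.0000, -18.2500]] (det J = -236.2500).
Solving J·Δ = −F gives Δ = (0.0341, -1.6127).
Then the next iterate is (a, b)₁ = (-0.4659, 1.3873).
Re-evaluating at (-0.4659, 1.3873): F = (-0.117051, -7.857872), so ‖F‖₂ = 7.8587.

7.8587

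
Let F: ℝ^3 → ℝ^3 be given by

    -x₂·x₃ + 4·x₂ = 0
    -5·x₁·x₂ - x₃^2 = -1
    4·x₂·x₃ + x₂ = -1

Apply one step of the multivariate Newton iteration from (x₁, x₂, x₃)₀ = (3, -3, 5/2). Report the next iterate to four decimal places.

(3.3010, -0.0588, 2.5294)

At (3, -3, 5/2): F = (-4.5000, 39.7500, -32.0000).
Jacobian J = [[0, -x₃ + 4, -x₂], [-5·x₂, -5·x₁, -2·x₃], [0, 4·x₃ + 1, 4·x₂]].
At the point, J = [[0.0000, 1.5000, 3.0000], [15.0000, -15.0000, -5.0000], [0.0000, 11.0000, -12.0000]] (det J = 765.0000).
Solving J·Δ = −F gives Δ = (0.3010, 2.9412, 0.0294).
Then the next iterate is (x₁, x₂, x₃)₁ = (3.3010, -0.0588, 2.5294).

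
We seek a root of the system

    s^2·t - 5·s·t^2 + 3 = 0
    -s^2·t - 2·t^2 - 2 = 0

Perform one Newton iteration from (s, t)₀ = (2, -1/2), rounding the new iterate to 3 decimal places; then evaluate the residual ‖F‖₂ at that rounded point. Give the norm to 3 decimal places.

0.507

At (2, -1/2): F = (-1.500, -0.500).
Jacobian J = [[2·s·t - 5·t^2, s^2 - 10·s·t], [-2·s·t, -s^2 - 4·t]].
At the point, J = [[-3.250, 14.000], [2.000, -2.000]] (det J = -21.500).
Solving J·Δ = −F gives Δ = (0.465, 0.215).
Then the next iterate is (s, t)₁ = (2.465, -0.285).
Re-evaluating at (2.465, -0.285): F = (0.26718, -0.43073), so ‖F‖₂ = 0.507.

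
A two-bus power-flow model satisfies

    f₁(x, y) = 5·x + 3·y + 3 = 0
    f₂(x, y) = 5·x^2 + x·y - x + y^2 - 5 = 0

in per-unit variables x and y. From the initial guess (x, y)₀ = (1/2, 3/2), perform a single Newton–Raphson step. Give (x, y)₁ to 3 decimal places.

(-38.250, 62.750)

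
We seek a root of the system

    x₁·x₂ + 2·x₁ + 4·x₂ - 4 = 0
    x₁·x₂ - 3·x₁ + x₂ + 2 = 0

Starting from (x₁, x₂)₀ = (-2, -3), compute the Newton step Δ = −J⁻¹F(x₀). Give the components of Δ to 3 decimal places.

(0.615, 7.308)

At (-2, -3): F = (-14.000, 11.000).
Jacobian J = [[x₂ + 2, x₁ + 4], [x₂ - 3, x₁ + 1]].
At the point, J = [[-1.000, 2.000], [-6.000, -1.000]] (det J = 13.000).
Solving J·Δ = −F gives Δ = (0.615, 7.308).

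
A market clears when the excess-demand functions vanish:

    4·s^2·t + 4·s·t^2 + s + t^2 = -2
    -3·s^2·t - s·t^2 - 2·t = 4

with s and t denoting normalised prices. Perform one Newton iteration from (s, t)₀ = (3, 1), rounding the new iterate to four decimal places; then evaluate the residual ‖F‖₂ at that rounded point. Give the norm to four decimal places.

15.7970

At (3, 1): F = (54.0000, -36.0000).
Jacobian J = [[8·s·t + 4·t^2 + 1, 4·s^2 + 8·s·t + 2·t], [-6·s·t - t^2, -3·s^2 - 2·s·t - 2]].
At the point, J = [[29.0000, 62.0000], [-19.0000, -35.0000]] (det J = 163.0000).
Solving J·Δ = −F gives Δ = (-2.0982, 0.1104).
Then the next iterate is (s, t)₁ = (0.9018, 1.1104).
Re-evaluating at (0.9018, 1.1104): F = (12.194524, -10.041785), so ‖F‖₂ = 15.7970.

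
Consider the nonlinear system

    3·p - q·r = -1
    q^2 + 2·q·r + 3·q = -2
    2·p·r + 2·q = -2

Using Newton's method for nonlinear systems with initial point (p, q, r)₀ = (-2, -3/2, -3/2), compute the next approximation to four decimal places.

(-0.2917, -0.5347, -1.0486)

At (-2, -3/2, -3/2): F = (-7.2500, 4.2500, 5.0000).
Jacobian J = [[3, -r, -q], [0, 2·q + 2·r + 3, 2·q], [2·r, 2, 2·p]].
At the point, J = [[3.0000, 1.5000, 1.5000], [0.0000, -3.0000, -3.0000], [-3.0000, 2.0000, -4.0000]] (det J = 54.0000).
Solving J·Δ = −F gives Δ = (1.7083, 0.9653, 0.4514).
Then the next iterate is (p, q, r)₁ = (-0.2917, -0.5347, -1.0486).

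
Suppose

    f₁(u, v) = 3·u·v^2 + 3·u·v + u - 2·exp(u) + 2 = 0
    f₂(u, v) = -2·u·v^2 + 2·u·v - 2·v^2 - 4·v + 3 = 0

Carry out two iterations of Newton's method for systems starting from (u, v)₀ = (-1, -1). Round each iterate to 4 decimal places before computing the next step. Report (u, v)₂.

At (-1, -1): F = (0.264241, 9.0000).
Jacobian J = [[3·v^2 + 3·v - 2·exp(u) + 1, 6·u·v + 3·u], [-2·v^2 + 2·v, -4·u·v + 2·u - 4·v - 4]].
At the point, J = [[0.264241, 3.0000], [-4.0000, -6.0000]] (det J = 10.414553).
Solving J·Δ = −F gives Δ = (2.7448, -0.3298).
Then the next iterate is (u, v)₁ = (1.7448, -1.3298).
Round to (1.7448, -1.3298) and repeat: F = (-5.409072, -6.028903), J = [[-9.133809, -8.687010], [-6.196336, 14.089740]].
Δ = (-0.7045, 0.1181), so (u, v)₂ = (1.0403, -1.2117).

(1.0403, -1.2117)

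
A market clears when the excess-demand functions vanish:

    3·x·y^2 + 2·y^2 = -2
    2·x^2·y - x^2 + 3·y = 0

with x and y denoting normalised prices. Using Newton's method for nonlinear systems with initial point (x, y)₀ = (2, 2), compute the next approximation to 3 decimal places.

At (2, 2): F = (34.000, 18.000).
Jacobian J = [[3·y^2, 6·x·y + 4·y], [4·x·y - 2·x, 2·x^2 + 3]].
At the point, J = [[12.000, 32.000], [12.000, 11.000]] (det J = -252.000).
Solving J·Δ = −F gives Δ = (-0.802, -0.762).
Then the next iterate is (x, y)₁ = (1.198, 1.238).

(1.198, 1.238)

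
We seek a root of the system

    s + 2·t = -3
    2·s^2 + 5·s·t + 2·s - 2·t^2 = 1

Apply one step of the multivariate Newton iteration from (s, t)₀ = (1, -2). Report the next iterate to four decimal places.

(-0.4286, -1.2857)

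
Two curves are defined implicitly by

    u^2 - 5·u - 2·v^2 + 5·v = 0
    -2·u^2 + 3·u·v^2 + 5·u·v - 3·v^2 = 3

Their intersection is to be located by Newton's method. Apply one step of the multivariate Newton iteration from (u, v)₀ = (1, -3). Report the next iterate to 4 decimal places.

(2.0265, -0.6424)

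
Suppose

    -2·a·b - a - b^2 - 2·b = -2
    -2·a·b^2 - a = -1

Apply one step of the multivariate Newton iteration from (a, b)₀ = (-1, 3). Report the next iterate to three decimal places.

At (-1, 3): F = (-6.000, 20.000).
Jacobian J = [[-2·b - 1, -2·a - 2·b - 2], [-2·b^2 - 1, -4·a·b]].
At the point, J = [[-7.000, -6.000], [-19.000, 12.000]] (det J = -198.000).
Solving J·Δ = −F gives Δ = (0.242, -1.283).
Then the next iterate is (a, b)₁ = (-0.758, 1.717).

(-0.758, 1.717)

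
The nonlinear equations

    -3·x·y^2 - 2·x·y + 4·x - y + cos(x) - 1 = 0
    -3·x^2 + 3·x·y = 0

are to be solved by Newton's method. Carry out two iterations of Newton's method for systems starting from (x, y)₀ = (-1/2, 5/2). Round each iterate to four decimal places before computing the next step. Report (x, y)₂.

At (-1/2, 5/2): F = (7.252583, -4.5000).
Jacobian J = [[-3·y^2 - 2·y - sin(x) + 4, -6·x·y - 2·x - 1], [-6·x + 3·y, 3·x]].
At the point, J = [[-19.270574, 7.5000], [10.5000, -1.5000]] (det J = -49.844138).
Solving J·Δ = −F gives Δ = (0.4589, 0.2120).
Then the next iterate is (x, y)₁ = (-0.0411, 2.7120).
Round to (-0.0411, 2.7120) and repeat: F = (-1.747453, -0.339457), J = [[-23.447744, -0.249021], [8.3826, -0.1233]].
Δ = (-0.0263, -4.5410), so (x, y)₂ = (-0.0674, -1.8290).

(-0.0674, -1.8290)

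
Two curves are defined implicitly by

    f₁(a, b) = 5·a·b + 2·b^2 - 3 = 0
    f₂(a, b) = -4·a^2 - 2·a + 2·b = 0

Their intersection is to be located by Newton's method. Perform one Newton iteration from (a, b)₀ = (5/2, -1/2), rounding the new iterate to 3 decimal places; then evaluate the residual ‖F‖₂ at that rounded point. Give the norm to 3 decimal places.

At (5/2, -1/2): F = (-8.750, -31.000).
Jacobian J = [[5·b, 5·a + 4·b], [-8·a - 2, 2]].
At the point, J = [[-2.500, 10.500], [-22.000, 2.000]] (det J = 226.000).
Solving J·Δ = −F gives Δ = (-1.363, 0.509).
Then the next iterate is (a, b)₁ = (1.137, 0.009).
Re-evaluating at (1.137, 0.009): F = (-2.94867, -7.42708), so ‖F‖₂ = 7.991.

7.991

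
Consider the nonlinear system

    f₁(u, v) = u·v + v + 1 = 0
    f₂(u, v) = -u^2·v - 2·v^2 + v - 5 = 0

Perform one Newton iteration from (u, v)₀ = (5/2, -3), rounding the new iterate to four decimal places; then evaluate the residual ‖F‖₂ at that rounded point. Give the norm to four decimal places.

At (5/2, -3): F = (-9.5000, -7.2500).
Jacobian J = [[v, u + 1], [-2·u·v, -u^2 - 4·v + 1]].
At the point, J = [[-3.0000, 3.5000], [15.0000, 6.7500]] (det J = -72.7500).
Solving J·Δ = −F gives Δ = (-0.5326, 2.2577).
Then the next iterate is (u, v)₁ = (1.9674, -0.7423).
Re-evaluating at (1.9674, -0.7423): F = (-1.202701, -3.971126), so ‖F‖₂ = 4.1493.

4.1493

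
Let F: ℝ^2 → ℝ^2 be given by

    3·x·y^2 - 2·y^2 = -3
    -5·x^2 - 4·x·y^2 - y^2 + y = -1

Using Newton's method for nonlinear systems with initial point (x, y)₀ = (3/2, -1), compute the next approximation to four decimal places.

(1.3250, -0.0050)

At (3/2, -1): F = (5.5000, -18.2500).
Jacobian J = [[3·y^2, 6·x·y - 4·y], [-10·x - 4·y^2, -8·x·y - 2·y + 1]].
At the point, J = [[3.0000, -5.0000], [-19.0000, 15.0000]] (det J = -50.0000).
Solving J·Δ = −F gives Δ = (-0.1750, 0.9950).
Then the next iterate is (x, y)₁ = (1.3250, -0.0050).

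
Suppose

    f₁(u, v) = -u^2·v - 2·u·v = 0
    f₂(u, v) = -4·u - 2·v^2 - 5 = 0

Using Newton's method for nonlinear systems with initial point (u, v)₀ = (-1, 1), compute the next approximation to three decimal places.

(-0.750, 0.000)

At (-1, 1): F = (1.000, -3.000).
Jacobian J = [[-2·u·v - 2·v, -u^2 - 2·u], [-4, -4·v]].
At the point, J = [[0.000, 1.000], [-4.000, -4.000]] (det J = 4.000).
Solving J·Δ = −F gives Δ = (0.250, -1.000).
Then the next iterate is (u, v)₁ = (-0.750, 0.000).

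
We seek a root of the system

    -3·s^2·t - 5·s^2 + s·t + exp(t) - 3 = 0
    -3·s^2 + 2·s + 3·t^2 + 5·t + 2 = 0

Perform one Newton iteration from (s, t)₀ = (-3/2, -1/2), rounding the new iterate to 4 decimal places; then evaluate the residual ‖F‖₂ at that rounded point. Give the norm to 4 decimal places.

4.0353

At (-3/2, -1/2): F = (-9.518469, -9.5000).
Jacobian J = [[-6·s·t - 10·s + t, -3·s^2 + s + exp(t)], [-6·s + 2, 6·t + 5]].
At the point, J = [[10.0000, -7.643469], [11.0000, 2.0000]] (det J = 104.078163).
Solving J·Δ = −F gives Δ = (0.8806, -0.0932).
Then the next iterate is (s, t)₁ = (-0.6194, -0.5932).
Re-evaluating at (-0.6194, -0.5932): F = (-3.315543, -2.300110), so ‖F‖₂ = 4.0353.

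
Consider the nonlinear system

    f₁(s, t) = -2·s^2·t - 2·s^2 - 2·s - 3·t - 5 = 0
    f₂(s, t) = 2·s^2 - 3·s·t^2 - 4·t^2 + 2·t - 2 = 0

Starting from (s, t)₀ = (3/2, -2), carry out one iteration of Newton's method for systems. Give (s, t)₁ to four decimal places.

At (3/2, -2): F = (2.5000, -35.5000).
Jacobian J = [[-4·s·t - 4·s - 2, -2·s^2 - 3], [4·s - 3·t^2, -6·s·t - 8·t + 2]].
At the point, J = [[4.0000, -7.5000], [-6.0000, 36.0000]] (det J = 99.0000).
Solving J·Δ = −F gives Δ = (1.7803, 1.2828).
Then the next iterate is (s, t)₁ = (3.2803, -0.7172).

(3.2803, -0.7172)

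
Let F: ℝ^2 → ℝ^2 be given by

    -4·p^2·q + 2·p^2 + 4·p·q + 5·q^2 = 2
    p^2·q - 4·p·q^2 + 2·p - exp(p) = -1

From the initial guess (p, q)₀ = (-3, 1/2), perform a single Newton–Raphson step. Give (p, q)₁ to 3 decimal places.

At (-3, 1/2): F = (-6.750, 2.45021).
Jacobian J = [[-8·p·q + 4·p + 4·q, -4·p^2 + 4·p + 10·q], [2·p·q - 4·q^2 - exp(p) + 2, p^2 - 8·p·q]].
At the point, J = [[2.000, -43.000], [-2.04979, 21.000]] (det J = -46.14084).
Solving J·Δ = −F gives Δ = (-0.789, -0.194).
Then the next iterate is (p, q)₁ = (-3.789, 0.306).

(-3.789, 0.306)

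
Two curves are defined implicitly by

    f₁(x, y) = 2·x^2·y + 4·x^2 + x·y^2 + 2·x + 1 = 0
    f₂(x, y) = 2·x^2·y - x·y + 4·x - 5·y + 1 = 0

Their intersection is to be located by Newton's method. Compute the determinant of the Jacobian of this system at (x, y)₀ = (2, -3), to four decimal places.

-65.0000

J = [[4·x·y + 8·x + y^2 + 2, 2·x^2 + 2·x·y], [4·x·y - y + 4, 2·x^2 - x - 5]].
At the point, J = [[3.0000, -4.0000], [-17.0000, 1.0000]].
det J = -65.0000.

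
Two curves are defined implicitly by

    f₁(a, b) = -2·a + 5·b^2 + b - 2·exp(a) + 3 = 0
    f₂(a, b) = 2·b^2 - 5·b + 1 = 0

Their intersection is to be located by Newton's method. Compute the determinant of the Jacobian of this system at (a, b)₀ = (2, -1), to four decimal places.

151.0030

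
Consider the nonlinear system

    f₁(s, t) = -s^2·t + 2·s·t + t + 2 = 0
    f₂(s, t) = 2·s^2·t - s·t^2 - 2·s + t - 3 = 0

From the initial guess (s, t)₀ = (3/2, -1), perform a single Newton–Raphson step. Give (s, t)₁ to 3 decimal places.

(0.474, -0.557)

At (3/2, -1): F = (0.250, -13.000).
Jacobian J = [[-2·s·t + 2·t, -s^2 + 2·s + 1], [4·s·t - t^2 - 2, 2·s^2 - 2·s·t + 1]].
At the point, J = [[1.000, 1.750], [-9.000, 8.500]] (det J = 24.250).
Solving J·Δ = −F gives Δ = (-1.026, 0.443).
Then the next iterate is (s, t)₁ = (0.474, -0.557).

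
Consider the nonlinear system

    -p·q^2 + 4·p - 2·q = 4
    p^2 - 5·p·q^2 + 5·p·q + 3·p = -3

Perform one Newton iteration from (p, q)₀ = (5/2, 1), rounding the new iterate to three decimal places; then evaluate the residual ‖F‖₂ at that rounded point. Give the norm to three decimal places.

At (5/2, 1): F = (1.500, 16.750).
Jacobian J = [[-q^2 + 4, -2·p·q - 2], [2·p - 5·q^2 + 5·q + 3, -10·p·q + 5·p]].
At the point, J = [[3.000, -7.000], [8.000, -12.500]] (det J = 18.500).
Solving J·Δ = −F gives Δ = (-5.324, -2.068).
Then the next iterate is (p, q)₁ = (-2.824, -1.068).
Re-evaluating at (-2.824, -1.068): F = (-9.93888, 33.68875), so ‖F‖₂ = 35.124.

35.124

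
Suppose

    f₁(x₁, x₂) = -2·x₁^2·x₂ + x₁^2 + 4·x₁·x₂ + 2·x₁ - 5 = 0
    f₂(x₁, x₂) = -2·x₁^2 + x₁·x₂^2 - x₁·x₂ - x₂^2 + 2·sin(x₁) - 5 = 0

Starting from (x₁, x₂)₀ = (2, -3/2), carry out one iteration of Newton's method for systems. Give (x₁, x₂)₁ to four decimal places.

At (2, -3/2): F = (3.0000, -5.931405).
Jacobian J = [[-4·x₁·x₂ + 2·x₁ + 4·x₂ + 2, -2·x₁^2 + 4·x₁], [-4·x₁ + x₂^2 - x₂ + 2·cos(x₁), 2·x₁·x₂ - x₁ - 2·x₂]].
At the point, J = [[12.0000, 0.0000], [-5.082294, -5.0000]] (det J = -60.0000).
Solving J·Δ = −F gives Δ = (-0.2500, -0.9322).
Then the next iterate is (x₁, x₂)₁ = (1.7500, -2.4322).

(1.7500, -2.4322)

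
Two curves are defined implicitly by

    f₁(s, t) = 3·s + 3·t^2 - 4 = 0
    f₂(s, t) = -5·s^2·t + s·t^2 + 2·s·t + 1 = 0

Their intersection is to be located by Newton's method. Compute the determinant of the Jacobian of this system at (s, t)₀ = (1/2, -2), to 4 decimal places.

J = [[3, 6·t], [-10·s·t + t^2 + 2·t, -5·s^2 + 2·s·t + 2·s]].
At the point, J = [[3.0000, -12.0000], [10.0000, -2.2500]].
det J = 113.2500.

113.2500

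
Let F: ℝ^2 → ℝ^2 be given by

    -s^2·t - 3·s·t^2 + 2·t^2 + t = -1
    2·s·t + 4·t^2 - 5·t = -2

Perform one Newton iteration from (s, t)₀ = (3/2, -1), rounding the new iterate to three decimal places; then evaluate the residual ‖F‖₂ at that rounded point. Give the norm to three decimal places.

13.233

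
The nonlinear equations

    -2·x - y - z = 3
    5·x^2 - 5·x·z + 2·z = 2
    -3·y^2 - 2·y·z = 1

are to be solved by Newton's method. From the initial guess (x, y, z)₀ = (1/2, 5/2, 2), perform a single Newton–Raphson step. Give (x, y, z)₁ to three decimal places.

(1.311, 3.990, -9.613)

At (1/2, 5/2, 2): F = (-8.500, -1.750, -29.750).
Jacobian J = [[-2, -1, -1], [10·x - 5·z, 0, -5·x + 2], [0, -6·y - 2·z, -2·y]].
At the point, J = [[-2.000, -1.000, -1.000], [-5.000, 0.000, -0.500], [0.000, -19.000, -5.000]] (det J = -51.000).
Solving J·Δ = −F gives Δ = (0.811, 1.490, -11.613).
Then the next iterate is (x, y, z)₁ = (1.311, 3.990, -9.613).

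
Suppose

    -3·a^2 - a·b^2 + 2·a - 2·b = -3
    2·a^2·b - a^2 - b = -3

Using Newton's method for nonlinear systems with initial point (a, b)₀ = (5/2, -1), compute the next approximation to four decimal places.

(1.7662, -0.6746)

At (5/2, -1): F = (-11.2500, -14.7500).
Jacobian J = [[-6·a - b^2 + 2, -2·a·b - 2], [4·a·b - 2·a, 2·a^2 - 1]].
At the point, J = [[-14.0000, 3.0000], [-15.0000, 11.5000]] (det J = -116.0000).
Solving J·Δ = −F gives Δ = (-0.7338, 0.3254).
Then the next iterate is (a, b)₁ = (1.7662, -0.6746).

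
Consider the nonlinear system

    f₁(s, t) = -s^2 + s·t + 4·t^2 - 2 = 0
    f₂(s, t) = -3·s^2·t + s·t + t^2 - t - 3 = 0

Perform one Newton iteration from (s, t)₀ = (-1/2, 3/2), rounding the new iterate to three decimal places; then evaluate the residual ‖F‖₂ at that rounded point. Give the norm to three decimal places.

3.208

At (-1/2, 3/2): F = (6.000, -4.125).
Jacobian J = [[-2·s + t, s + 8·t], [-6·s·t + t, -3·s^2 + s + 2·t - 1]].
At the point, J = [[2.500, 11.500], [6.000, 0.750]] (det J = -67.125).
Solving J·Δ = −F gives Δ = (0.774, -0.690).
Then the next iterate is (s, t)₁ = (0.274, 0.810).
Re-evaluating at (0.274, 0.810): F = (0.77126, -3.11439), so ‖F‖₂ = 3.208.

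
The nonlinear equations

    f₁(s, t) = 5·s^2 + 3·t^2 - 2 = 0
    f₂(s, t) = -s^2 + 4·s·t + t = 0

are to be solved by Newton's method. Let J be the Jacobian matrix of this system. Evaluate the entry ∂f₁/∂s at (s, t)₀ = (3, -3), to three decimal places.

30.000

∂f₁/∂s = 10·s.
At (3, -3) this is 30.000.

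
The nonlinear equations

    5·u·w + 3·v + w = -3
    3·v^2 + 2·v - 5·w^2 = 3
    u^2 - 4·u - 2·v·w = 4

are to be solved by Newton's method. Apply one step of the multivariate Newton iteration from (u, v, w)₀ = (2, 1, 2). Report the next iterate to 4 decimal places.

(1.7625, -1.1250, 0.2500)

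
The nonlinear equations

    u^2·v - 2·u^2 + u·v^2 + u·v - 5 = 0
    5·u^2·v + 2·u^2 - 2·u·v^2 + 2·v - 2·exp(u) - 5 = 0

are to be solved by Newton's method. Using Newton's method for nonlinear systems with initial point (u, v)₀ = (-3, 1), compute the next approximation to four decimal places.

(-0.5000, 1.7517)

At (-3, 1): F = (-20.0000, 65.900426).
Jacobian J = [[2·u·v - 4·u + v^2 + v, u^2 + 2·u·v + u], [10·u·v + 4·u - 2·v^2 - 2·exp(u), 5·u^2 - 4·u·v + 2]].
At the point, J = [[8.0000, 0.0000], [-44.099574, 59.0000]] (det J = 472.0000).
Solving J·Δ = −F gives Δ = (2.5000, 0.7517).
Then the next iterate is (u, v)₁ = (-0.5000, 1.7517).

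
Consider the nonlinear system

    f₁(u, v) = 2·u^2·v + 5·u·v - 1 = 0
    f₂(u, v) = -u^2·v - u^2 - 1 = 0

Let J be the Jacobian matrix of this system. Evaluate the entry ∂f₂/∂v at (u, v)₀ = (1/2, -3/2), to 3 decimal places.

∂f₂/∂v = -u^2.
At (1/2, -3/2) this is -0.250.

-0.250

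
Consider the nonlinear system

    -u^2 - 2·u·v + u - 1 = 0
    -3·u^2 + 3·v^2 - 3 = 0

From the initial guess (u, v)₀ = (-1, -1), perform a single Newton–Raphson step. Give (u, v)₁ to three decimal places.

(-0.143, -0.643)

At (-1, -1): F = (-5.000, -3.000).
Jacobian J = [[-2·u - 2·v + 1, -2·u], [-6·u, 6·v]].
At the point, J = [[5.000, 2.000], [6.000, -6.000]] (det J = -42.000).
Solving J·Δ = −F gives Δ = (0.857, 0.357).
Then the next iterate is (u, v)₁ = (-0.143, -0.643).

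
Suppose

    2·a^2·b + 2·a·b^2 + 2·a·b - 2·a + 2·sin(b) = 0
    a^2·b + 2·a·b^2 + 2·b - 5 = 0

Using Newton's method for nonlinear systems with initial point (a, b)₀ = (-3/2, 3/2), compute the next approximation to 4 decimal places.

(1.0205, 0.3684)

At (-3/2, 3/2): F = (0.494990, -5.3750).
Jacobian J = [[4·a·b + 2·b^2 + 2·b - 2, 2·a^2 + 4·a·b + 2·a + 2·cos(b)], [2·a·b + 2·b^2, a^2 + 4·a·b + 2]].
At the point, J = [[-3.5000, -7.358526], [0.0000, -4.7500]] (det J = 16.6250).
Solving J·Δ = −F gives Δ = (2.5205, -1.1316).
Then the next iterate is (a, b)₁ = (1.0205, 0.3684).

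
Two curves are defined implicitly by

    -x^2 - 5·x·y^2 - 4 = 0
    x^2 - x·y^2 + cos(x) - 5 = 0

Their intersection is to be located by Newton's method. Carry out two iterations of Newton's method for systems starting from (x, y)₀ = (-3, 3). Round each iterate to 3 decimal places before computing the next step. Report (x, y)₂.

At (-3, 3): F = (122.000, 30.01001).
Jacobian J = [[-2·x - 5·y^2, -10·x·y], [2·x - y^2 - sin(x), -2·x·y]].
At the point, J = [[-39.000, 90.000], [-14.85888, 18.000]] (det J = 635.29920).
Solving J·Δ = −F gives Δ = (0.795, -1.011).
Then the next iterate is (x, y)₁ = (-2.205, 1.989).
Round to (-2.205, 1.989) and repeat: F = (34.75421, 7.99274), J = [[-15.37061, 43.85745], [-7.56058, 8.77149]].
Δ = (0.232, -0.711), so (x, y)₂ = (-1.973, 1.278).

(-1.973, 1.278)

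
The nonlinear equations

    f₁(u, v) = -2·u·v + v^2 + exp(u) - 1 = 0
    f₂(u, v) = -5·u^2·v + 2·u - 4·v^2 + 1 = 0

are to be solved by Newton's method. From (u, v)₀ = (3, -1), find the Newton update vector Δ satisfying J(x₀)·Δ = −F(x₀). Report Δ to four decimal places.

(-1.0356, 0.4016)

At (3, -1): F = (26.085537, 48.0000).
Jacobian J = [[-2·v + exp(u), -2·u + 2·v], [-10·u·v + 2, -5·u^2 - 8·v]].
At the point, J = [[22.085537, -8.0000], [32.0000, -37.0000]] (det J = -561.164866).
Solving J·Δ = −F gives Δ = (-1.0356, 0.4016).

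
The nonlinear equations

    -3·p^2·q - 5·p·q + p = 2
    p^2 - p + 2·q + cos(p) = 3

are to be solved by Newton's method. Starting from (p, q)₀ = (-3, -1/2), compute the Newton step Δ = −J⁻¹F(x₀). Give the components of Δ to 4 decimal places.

At (-3, -1/2): F = (1.0000, 7.010008).
Jacobian J = [[-6·p·q - 5·q + 1, -3·p^2 - 5·p], [2·p - sin(p) - 1, 2]].
At the point, J = [[-5.5000, -12.0000], [-6.858880, 2.0000]] (det J = -93.306560).
Solving J·Δ = −F gives Δ = (0.9230, -0.3397).

(0.9230, -0.3397)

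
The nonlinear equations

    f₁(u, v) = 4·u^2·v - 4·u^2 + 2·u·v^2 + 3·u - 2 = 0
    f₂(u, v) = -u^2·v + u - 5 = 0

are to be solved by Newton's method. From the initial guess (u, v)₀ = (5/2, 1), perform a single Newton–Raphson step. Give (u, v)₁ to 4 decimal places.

At (5/2, 1): F = (10.5000, -8.7500).
Jacobian J = [[8·u·v - 8·u + 2·v^2 + 3, 4·u^2 + 4·u·v], [-2·u·v + 1, -u^2]].
At the point, J = [[5.0000, 35.0000], [-4.0000, -6.2500]] (det J = 108.7500).
Solving J·Δ = −F gives Δ = (-2.2126, 0.0161).
Then the next iterate is (u, v)₁ = (0.2874, 1.0161).

(0.2874, 1.0161)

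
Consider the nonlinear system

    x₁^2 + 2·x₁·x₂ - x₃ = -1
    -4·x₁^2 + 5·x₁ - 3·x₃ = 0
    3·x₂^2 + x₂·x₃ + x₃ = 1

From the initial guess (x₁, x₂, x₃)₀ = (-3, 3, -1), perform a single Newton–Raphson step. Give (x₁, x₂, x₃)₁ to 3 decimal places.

(-1.537, 2.143, -2.857)

At (-3, 3, -1): F = (-7.000, -48.000, 22.000).
Jacobian J = [[2·x₁ + 2·x₂, 2·x₁, -1], [-8·x₁ + 5, 0, -3], [0, 6·x₂ + x₃, x₂ + 1]].
At the point, J = [[0.000, -6.000, -1.000], [29.000, 0.000, -3.000], [0.000, 17.000, 4.000]] (det J = 203.000).
Solving J·Δ = −F gives Δ = (1.463, -0.857, -1.857).
Then the next iterate is (x₁, x₂, x₃)₁ = (-1.537, 2.143, -2.857).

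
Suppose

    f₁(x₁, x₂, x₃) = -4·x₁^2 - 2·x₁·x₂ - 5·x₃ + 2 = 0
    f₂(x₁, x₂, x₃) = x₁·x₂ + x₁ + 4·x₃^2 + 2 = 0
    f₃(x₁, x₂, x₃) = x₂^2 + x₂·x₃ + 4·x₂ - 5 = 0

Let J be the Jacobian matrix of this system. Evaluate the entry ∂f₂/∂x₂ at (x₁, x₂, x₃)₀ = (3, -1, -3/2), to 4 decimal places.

3.0000

∂f₂/∂x₂ = x₁.
At (3, -1, -3/2) this is 3.0000.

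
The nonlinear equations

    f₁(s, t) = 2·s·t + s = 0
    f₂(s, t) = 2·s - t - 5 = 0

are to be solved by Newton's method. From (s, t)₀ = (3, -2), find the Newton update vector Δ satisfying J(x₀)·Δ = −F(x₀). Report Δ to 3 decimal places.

(-1.000, 1.000)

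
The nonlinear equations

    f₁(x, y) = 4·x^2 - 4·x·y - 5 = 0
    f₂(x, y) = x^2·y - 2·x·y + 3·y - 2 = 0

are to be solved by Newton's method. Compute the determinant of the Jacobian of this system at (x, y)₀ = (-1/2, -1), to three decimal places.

-6.000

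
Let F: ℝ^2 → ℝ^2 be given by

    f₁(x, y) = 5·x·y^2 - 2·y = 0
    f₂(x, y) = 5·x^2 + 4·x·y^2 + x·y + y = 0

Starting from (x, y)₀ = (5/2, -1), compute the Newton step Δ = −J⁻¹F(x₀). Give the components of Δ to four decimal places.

At (5/2, -1): F = (14.5000, 37.7500).
Jacobian J = [[5·y^2, 10·x·y - 2], [10·x + 4·y^2 + y, 8·x·y + x + 1]].
At the point, J = [[5.0000, -27.0000], [28.0000, -16.5000]] (det J = 673.5000).
Solving J·Δ = −F gives Δ = (-1.1581, 0.3226).

(-1.1581, 0.3226)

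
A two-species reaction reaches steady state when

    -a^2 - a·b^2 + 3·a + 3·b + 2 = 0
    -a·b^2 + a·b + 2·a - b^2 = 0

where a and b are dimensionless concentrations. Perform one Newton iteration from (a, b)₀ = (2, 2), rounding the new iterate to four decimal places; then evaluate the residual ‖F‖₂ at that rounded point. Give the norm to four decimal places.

At (2, 2): F = (2.0000, -4.0000).
Jacobian J = [[-2·a - b^2 + 3, -2·a·b + 3], [-b^2 + b + 2, -2·a·b + a - 2·b]].
At the point, J = [[-5.0000, -5.0000], [0.0000, -10.0000]] (det J = 50.0000).
Solving J·Δ = −F gives Δ = (0.8000, -0.4000).
Then the next iterate is (a, b)₁ = (2.8000, 1.6000).
Re-evaluating at (2.8000, 1.6000): F = (0.1920, 0.3520), so ‖F‖₂ = 0.4010.

0.4010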